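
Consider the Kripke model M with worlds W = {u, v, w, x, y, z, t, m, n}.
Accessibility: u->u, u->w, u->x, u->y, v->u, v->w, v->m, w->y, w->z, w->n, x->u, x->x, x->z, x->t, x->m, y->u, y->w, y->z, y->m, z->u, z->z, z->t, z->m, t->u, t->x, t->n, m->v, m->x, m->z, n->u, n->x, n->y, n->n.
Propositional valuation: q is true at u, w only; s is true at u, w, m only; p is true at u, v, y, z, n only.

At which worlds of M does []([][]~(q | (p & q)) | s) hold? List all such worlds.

v

Let φ = []([][]~(q | (p & q)) | s). Evaluate φ at each world:
  u (successors {u, w, x, y}): φ is false.
  v (successors {u, w, m}): φ is true.
  w (successors {y, z, n}): φ is false.
  x (successors {u, x, z, t, m}): φ is false.
  y (successors {u, w, z, m}): φ is false.
  z (successors {u, z, t, m}): φ is false.
  t (successors {u, x, n}): φ is false.
  m (successors {v, x, z}): φ is false.
  n (successors {u, x, y, n}): φ is false.
For instance, at u:
  At u: []([][]~(q | (p & q)) | s) requires [][]~(q | (p & q)) | s at every successor {u, w, x, y}.
    [][]~(q | (p & q)) | s fails at x, so []([][]~(q | (p & q)) | s) is false at u.
      At x: [][]~(q | (p & q)) is false, s is false, so [][]~(q | (p & q)) | s is false.
Satisfying worlds: {v}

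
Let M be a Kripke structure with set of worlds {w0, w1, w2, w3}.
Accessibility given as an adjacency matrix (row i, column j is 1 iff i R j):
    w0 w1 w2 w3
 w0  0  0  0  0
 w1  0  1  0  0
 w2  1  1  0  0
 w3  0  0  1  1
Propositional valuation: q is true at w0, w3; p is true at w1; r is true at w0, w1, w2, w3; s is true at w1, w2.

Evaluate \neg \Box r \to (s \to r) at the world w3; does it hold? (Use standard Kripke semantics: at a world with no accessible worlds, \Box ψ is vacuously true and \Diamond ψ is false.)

Yes

At w3: \neg \Box r is false, s \to r is true, so \neg \Box r \to (s \to r) is true.
  At w3: \Box r is true, so \neg \Box r is false.
    At w3: \Box r requires r at every successor {w2, w3}.
      At w2: r is true.
      At w3: r is true.
    So \Box r is true at w3.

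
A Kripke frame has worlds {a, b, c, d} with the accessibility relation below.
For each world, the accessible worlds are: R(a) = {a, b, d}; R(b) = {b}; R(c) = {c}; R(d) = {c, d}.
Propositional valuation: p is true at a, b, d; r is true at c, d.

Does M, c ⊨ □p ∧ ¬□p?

Recall that □ψ holds at a world iff ψ holds at every accessible world, and ◇ψ holds iff ψ holds at some accessible world.
At c: □p is false, ¬□p is true, so □p ∧ ¬□p is false.
  At c: □p requires p at every successor {c}.
    p fails at c, so □p is false at c.
  At c: □p is false, so ¬□p is true.
    At c: □p requires p at every successor {c}.
      p fails at c, so □p is false at c.

No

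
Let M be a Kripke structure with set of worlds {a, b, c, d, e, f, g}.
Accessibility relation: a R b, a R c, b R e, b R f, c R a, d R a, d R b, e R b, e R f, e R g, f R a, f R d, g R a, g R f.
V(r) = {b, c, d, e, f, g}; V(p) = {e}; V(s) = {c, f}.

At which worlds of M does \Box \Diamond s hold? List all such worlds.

c, d

Recall that \Box ψ holds at a world iff ψ holds at every accessible world, and \Diamond ψ holds iff ψ holds at some accessible world.
Let φ = \Box \Diamond s. Evaluate φ at each world:
  a (successors {b, c}): φ is false.
  b (successors {e, f}): φ is false.
  c (successors {a}): φ is true.
  d (successors {a, b}): φ is true.
  e (successors {b, f, g}): φ is false.
  f (successors {a, d}): φ is false.
  g (successors {a, f}): φ is false.
For instance, at c:
  At c: \Box \Diamond s requires \Diamond s at every successor {a}.
      At a: \Diamond s requires s at some successor in {b, c}.
        s holds at c, so \Diamond s is true at a.
  So \Box \Diamond s is true at c.
Satisfying worlds: {c, d}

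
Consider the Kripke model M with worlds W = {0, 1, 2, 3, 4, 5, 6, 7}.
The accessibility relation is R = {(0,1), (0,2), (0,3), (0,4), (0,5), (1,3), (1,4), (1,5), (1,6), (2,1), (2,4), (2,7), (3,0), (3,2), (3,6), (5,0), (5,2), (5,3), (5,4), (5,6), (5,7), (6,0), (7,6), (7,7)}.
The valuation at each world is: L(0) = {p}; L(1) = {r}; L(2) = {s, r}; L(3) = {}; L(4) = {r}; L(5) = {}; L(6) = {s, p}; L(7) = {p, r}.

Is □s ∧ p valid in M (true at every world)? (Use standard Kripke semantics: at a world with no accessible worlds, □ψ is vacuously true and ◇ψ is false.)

No

Let φ = □s ∧ p. Evaluate φ at each world:
  0 (successors {1, 2, 3, 4, 5}): φ is false.
  1 (successors {3, 4, 5, 6}): φ is false.
  2 (successors {1, 4, 7}): φ is false.
  3 (successors {0, 2, 6}): φ is false.
  4 (successors ∅): φ is false.
  5 (successors {0, 2, 3, 4, 6, 7}): φ is false.
  6 (successors {0}): φ is false.
  7 (successors {6, 7}): φ is false.
Detail at 0 (counterexample):
  At 0: □s is false, p is true, so □s ∧ p is false.
    At 0: □s requires s at every successor {1, 2, 3, 4, 5}.
      s fails at 1, so □s is false at 0.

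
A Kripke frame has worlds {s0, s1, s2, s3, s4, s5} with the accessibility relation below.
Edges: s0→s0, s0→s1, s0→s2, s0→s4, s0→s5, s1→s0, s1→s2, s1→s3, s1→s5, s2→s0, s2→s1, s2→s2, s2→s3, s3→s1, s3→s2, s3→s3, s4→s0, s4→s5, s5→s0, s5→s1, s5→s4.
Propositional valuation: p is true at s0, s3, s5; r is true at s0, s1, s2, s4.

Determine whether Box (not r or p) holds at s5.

No

At s5: Box (not r or p) requires not r or p at every successor {s0, s1, s4}.
  not r or p fails at s1, so Box (not r or p) is false at s5.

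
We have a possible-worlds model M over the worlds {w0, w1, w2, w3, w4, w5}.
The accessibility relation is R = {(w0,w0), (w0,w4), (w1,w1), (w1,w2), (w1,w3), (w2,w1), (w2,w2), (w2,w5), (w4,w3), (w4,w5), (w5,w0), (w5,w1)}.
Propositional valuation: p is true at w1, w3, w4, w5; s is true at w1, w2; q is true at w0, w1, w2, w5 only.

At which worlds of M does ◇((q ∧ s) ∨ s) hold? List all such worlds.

Let φ = ◇((q ∧ s) ∨ s). Evaluate φ at each world:
  w0 (successors {w0, w4}): φ is false.
  w1 (successors {w1, w2, w3}): φ is true.
  w2 (successors {w1, w2, w5}): φ is true.
  w3 (successors ∅): φ is false.
  w4 (successors {w3, w5}): φ is false.
  w5 (successors {w0, w1}): φ is true.
For instance, at w5:
  At w5: ◇((q ∧ s) ∨ s) requires (q ∧ s) ∨ s at some successor in {w0, w1}.
    (q ∧ s) ∨ s holds at w1, so ◇((q ∧ s) ∨ s) is true at w5.
Satisfying worlds: {w1, w2, w5}

w1, w2, w5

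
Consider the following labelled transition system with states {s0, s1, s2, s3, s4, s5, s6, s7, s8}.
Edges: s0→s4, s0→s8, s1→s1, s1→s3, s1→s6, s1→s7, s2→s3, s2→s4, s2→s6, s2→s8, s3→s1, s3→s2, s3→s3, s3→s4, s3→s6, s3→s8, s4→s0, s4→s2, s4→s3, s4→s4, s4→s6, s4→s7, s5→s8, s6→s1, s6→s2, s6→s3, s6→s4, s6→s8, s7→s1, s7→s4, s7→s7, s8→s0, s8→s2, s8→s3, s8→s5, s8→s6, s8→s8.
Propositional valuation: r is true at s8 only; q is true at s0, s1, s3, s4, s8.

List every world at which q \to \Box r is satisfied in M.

s2, s5, s6, s7

Recall that \Box ψ holds at a world iff ψ holds at every accessible world, and \Diamond ψ holds iff ψ holds at some accessible world.
Let φ = q \to \Box r. Evaluate φ at each world:
  s0 (successors {s4, s8}): φ is false.
  s1 (successors {s1, s3, s6, s7}): φ is false.
  s2 (successors {s3, s4, s6, s8}): φ is true.
  s3 (successors {s1, s2, s3, s4, s6, s8}): φ is false.
  s4 (successors {s0, s2, s3, s4, s6, s7}): φ is false.
  s5 (successors {s8}): φ is true.
  s6 (successors {s1, s2, s3, s4, s8}): φ is true.
  s7 (successors {s1, s4, s7}): φ is true.
  s8 (successors {s0, s2, s3, s5, s6, s8}): φ is false.
For instance, at s8:
  At s8: q is true, \Box r is false, so q \to \Box r is false.
    At s8: \Box r requires r at every successor {s0, s2, s3, s5, s6, s8}.
      r fails at s0, so \Box r is false at s8.
Satisfying worlds: {s2, s5, s6, s7}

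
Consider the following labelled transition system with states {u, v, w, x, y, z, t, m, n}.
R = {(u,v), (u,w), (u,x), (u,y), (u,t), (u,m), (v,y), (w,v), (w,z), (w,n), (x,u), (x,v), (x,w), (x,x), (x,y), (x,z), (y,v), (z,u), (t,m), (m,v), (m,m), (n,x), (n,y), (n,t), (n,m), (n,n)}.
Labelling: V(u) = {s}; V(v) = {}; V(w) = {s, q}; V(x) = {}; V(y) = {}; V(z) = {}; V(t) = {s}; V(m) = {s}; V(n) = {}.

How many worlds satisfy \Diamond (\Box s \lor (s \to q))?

7

Let φ = \Diamond (\Box s \lor (s \to q)). Evaluate φ at each world:
  u (successors {v, w, x, y, t, m}): φ is true.
  v (successors {y}): φ is true.
  w (successors {v, z, n}): φ is true.
  x (successors {u, v, w, x, y, z}): φ is true.
  y (successors {v}): φ is true.
  z (successors {u}): φ is false.
  t (successors {m}): φ is false.
  m (successors {v, m}): φ is true.
  n (successors {x, y, t, m, n}): φ is true.
For instance, at t:
  At t: \Diamond (\Box s \lor (s \to q)) requires \Box s \lor (s \to q) at some successor in {m}.
    At m: \Box s \lor (s \to q) is false.
  So \Diamond (\Box s \lor (s \to q)) is false at t.
Satisfying worlds: {u, v, w, x, y, m, n}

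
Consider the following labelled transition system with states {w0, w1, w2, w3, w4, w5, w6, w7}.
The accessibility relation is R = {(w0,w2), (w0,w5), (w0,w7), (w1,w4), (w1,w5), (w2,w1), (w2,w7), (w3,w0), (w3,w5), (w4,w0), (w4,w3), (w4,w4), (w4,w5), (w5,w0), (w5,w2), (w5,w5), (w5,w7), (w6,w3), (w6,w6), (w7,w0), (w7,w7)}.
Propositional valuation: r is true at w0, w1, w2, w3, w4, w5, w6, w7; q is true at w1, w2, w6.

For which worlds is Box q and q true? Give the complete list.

Let φ = Box q and q. Evaluate φ at each world:
  w0 (successors {w2, w5, w7}): φ is false.
  w1 (successors {w4, w5}): φ is false.
  w2 (successors {w1, w7}): φ is false.
  w3 (successors {w0, w5}): φ is false.
  w4 (successors {w0, w3, w4, w5}): φ is false.
  w5 (successors {w0, w2, w5, w7}): φ is false.
  w6 (successors {w3, w6}): φ is false.
  w7 (successors {w0, w7}): φ is false.
For instance, at w2:
  At w2: Box q is false, q is true, so Box q and q is false.
    At w2: Box q requires q at every successor {w1, w7}.
      q fails at w7, so Box q is false at w2.
Satisfying worlds: none.

none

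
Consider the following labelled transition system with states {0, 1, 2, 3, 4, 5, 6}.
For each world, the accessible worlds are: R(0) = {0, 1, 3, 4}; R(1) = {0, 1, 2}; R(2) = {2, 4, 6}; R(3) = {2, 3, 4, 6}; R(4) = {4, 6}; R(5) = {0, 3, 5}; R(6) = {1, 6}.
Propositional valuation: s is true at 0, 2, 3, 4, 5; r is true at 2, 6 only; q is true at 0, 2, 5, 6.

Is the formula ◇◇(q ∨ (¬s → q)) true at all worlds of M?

Yes

Let φ = ◇◇(q ∨ (¬s → q)). Evaluate φ at each world:
  0 (successors {0, 1, 3, 4}): φ is true.
  1 (successors {0, 1, 2}): φ is true.
  2 (successors {2, 4, 6}): φ is true.
  3 (successors {2, 3, 4, 6}): φ is true.
  4 (successors {4, 6}): φ is true.
  5 (successors {0, 3, 5}): φ is true.
  6 (successors {1, 6}): φ is true.
For instance, at 6:
  At 6: ◇◇(q ∨ (¬s → q)) requires ◇(q ∨ (¬s → q)) at some successor in {1, 6}.
    ◇(q ∨ (¬s → q)) holds at 1, so ◇◇(q ∨ (¬s → q)) is true at 6.
      At 1: ◇(q ∨ (¬s → q)) requires q ∨ (¬s → q) at some successor in {0, 1, 2}.
        q ∨ (¬s → q) holds at 0, so ◇(q ∨ (¬s → q)) is true at 1.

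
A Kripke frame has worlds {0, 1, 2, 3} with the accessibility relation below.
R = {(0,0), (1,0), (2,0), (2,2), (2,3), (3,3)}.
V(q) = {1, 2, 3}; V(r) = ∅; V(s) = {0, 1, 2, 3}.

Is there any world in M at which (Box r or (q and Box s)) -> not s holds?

Yes

Recall that Box ψ holds at a world iff ψ holds at every accessible world, and Dia ψ holds iff ψ holds at some accessible world.
Let φ = (Box r or (q and Box s)) -> not s. Evaluate φ at each world:
  0 (successors {0}): φ is true.
  1 (successors {0}): φ is false.
  2 (successors {0, 2, 3}): φ is false.
  3 (successors {3}): φ is false.
Detail at 0 (witness):
  At 0: Box r or (q and Box s) is false, not s is false, so (Box r or (q and Box s)) -> not s is true.
    At 0: Box r is false, q and Box s is false, so Box r or (q and Box s) is false.
      At 0: Box r requires r at every successor {0}.
        r fails at 0, so Box r is false at 0.
      At 0: q is false, Box s is true, so q and Box s is false.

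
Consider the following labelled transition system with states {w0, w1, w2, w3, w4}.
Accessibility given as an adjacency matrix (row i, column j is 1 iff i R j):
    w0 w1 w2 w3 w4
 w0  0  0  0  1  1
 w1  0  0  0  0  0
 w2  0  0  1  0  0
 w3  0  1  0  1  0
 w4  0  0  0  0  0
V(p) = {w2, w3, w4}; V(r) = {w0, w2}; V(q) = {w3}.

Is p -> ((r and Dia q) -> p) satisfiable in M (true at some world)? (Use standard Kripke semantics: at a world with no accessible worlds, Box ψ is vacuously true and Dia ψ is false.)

Yes

Let φ = p -> ((r and Dia q) -> p). Evaluate φ at each world:
  w0 (successors {w3, w4}): φ is true.
  w1 (successors ∅): φ is true.
  w2 (successors {w2}): φ is true.
  w3 (successors {w1, w3}): φ is true.
  w4 (successors ∅): φ is true.
Detail at w0 (witness):
  At w0: p is false, (r and Dia q) -> p is false, so p -> ((r and Dia q) -> p) is true.
    At w0: r and Dia q is true, p is false, so (r and Dia q) -> p is false.
      At w0: r is true, Dia q is true, so r and Dia q is true.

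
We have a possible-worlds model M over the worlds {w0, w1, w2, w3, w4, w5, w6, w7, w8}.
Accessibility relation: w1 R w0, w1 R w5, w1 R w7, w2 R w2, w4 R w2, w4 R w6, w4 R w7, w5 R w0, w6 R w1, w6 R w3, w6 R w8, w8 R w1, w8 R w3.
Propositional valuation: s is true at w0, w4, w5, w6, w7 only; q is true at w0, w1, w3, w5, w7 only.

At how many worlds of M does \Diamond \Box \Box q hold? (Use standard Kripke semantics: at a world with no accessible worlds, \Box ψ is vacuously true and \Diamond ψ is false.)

Let φ = \Diamond \Box \Box q. Evaluate φ at each world:
  w0 (successors ∅): φ is false.
  w1 (successors {w0, w5, w7}): φ is true.
  w2 (successors {w2}): φ is false.
  w3 (successors ∅): φ is false.
  w4 (successors {w2, w6, w7}): φ is true.
  w5 (successors {w0}): φ is true.
  w6 (successors {w1, w3, w8}): φ is true.
  w7 (successors ∅): φ is false.
  w8 (successors {w1, w3}): φ is true.
For instance, at w5:
  At w5: \Diamond \Box \Box q requires \Box \Box q at some successor in {w0}.
    \Box \Box q holds at w0, so \Diamond \Box \Box q is true at w5.
      At w0: no accessible worlds, so \Box \Box q holds vacuously.
Satisfying worlds: {w1, w4, w5, w6, w8}

5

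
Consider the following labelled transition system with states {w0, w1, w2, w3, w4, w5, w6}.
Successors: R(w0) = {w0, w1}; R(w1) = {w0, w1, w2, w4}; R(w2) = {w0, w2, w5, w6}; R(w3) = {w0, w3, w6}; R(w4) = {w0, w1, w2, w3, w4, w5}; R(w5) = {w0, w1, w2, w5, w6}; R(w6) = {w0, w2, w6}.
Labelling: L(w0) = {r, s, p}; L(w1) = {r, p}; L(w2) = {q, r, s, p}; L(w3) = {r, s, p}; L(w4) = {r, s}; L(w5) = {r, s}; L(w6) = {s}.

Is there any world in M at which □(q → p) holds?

Recall that □ψ holds at a world iff ψ holds at every accessible world, and ◇ψ holds iff ψ holds at some accessible world.
Let φ = □(q → p). Evaluate φ at each world:
  w0 (successors {w0, w1}): φ is true.
  w1 (successors {w0, w1, w2, w4}): φ is true.
  w2 (successors {w0, w2, w5, w6}): φ is true.
  w3 (successors {w0, w3, w6}): φ is true.
  w4 (successors {w0, w1, w2, w3, w4, w5}): φ is true.
  w5 (successors {w0, w1, w2, w5, w6}): φ is true.
  w6 (successors {w0, w2, w6}): φ is true.
Detail at w0 (witness):
  At w0: □(q → p) requires q → p at every successor {w0, w1}.
    At w0: q → p is true.
    At w1: q → p is true.
  So □(q → p) is true at w0.

Yes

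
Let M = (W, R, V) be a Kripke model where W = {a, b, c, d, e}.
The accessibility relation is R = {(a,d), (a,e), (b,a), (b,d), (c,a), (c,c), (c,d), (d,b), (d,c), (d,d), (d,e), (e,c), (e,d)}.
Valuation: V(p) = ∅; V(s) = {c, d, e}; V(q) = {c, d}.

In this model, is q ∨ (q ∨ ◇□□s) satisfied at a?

At a: q is false, q ∨ ◇□□s is false, so q ∨ (q ∨ ◇□□s) is false.
  At a: q is false, ◇□□s is false, so q ∨ ◇□□s is false.
    At a: ◇□□s requires □□s at some successor in {d, e}.
      At d: □□s is false.
      At e: □□s is false.
    So ◇□□s is false at a.

No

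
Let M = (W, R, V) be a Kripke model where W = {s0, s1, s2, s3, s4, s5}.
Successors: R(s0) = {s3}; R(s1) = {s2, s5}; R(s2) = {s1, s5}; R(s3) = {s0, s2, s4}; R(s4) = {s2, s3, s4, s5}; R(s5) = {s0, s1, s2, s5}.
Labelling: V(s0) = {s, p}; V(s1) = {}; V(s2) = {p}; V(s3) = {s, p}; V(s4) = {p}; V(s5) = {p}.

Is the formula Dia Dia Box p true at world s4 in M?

Yes

At s4: Dia Dia Box p requires Dia Box p at some successor in {s2, s3, s4, s5}.
  Dia Box p holds at s2, so Dia Dia Box p is true at s4.
    At s2: Dia Box p requires Box p at some successor in {s1, s5}.
      Box p holds at s1, so Dia Box p is true at s2.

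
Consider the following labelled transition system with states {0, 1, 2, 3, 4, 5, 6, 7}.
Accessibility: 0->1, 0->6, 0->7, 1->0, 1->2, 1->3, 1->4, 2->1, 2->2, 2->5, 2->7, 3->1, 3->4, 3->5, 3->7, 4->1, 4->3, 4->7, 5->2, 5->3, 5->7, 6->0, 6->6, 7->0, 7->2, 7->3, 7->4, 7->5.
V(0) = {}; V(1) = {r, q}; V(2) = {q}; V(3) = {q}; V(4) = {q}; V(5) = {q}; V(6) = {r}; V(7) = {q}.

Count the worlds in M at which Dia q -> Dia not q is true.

Let φ = Dia q -> Dia not q. Evaluate φ at each world:
  0 (successors {1, 6, 7}): φ is true.
  1 (successors {0, 2, 3, 4}): φ is true.
  2 (successors {1, 2, 5, 7}): φ is false.
  3 (successors {1, 4, 5, 7}): φ is false.
  4 (successors {1, 3, 7}): φ is false.
  5 (successors {2, 3, 7}): φ is false.
  6 (successors {0, 6}): φ is true.
  7 (successors {0, 2, 3, 4, 5}): φ is true.
For instance, at 3:
  At 3: Dia q is true, Dia not q is false, so Dia q -> Dia not q is false.
    At 3: Dia q requires q at some successor in {1, 4, 5, 7}.
      q holds at 1, so Dia q is true at 3.
    At 3: Dia not q requires not q at some successor in {1, 4, 5, 7}.
      At 1: not q is false.
      At 4: not q is false.
      At 5: not q is false.
      At 7: not q is false.
    So Dia not q is false at 3.
Satisfying worlds: {0, 1, 6, 7}

4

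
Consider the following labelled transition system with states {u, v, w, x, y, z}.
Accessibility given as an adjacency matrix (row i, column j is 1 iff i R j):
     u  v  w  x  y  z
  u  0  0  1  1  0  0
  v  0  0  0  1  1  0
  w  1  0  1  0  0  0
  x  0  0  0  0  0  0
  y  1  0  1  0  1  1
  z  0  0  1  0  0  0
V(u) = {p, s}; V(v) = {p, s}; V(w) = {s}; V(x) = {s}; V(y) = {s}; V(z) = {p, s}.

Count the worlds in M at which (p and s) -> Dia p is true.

3

Recall that Dia ψ holds at a world iff ψ holds at some accessible world.
Let φ = (p and s) -> Dia p. Evaluate φ at each world:
  u (successors {w, x}): φ is false.
  v (successors {x, y}): φ is false.
  w (successors {u, w}): φ is true.
  x (successors ∅): φ is true.
  y (successors {u, w, y, z}): φ is true.
  z (successors {w}): φ is false.
For instance, at z:
  At z: p and s is true, Dia p is false, so (p and s) -> Dia p is false.
    At z: Dia p requires p at some successor in {w}.
      At w: p is false.
    So Dia p is false at z.
Satisfying worlds: {w, x, y}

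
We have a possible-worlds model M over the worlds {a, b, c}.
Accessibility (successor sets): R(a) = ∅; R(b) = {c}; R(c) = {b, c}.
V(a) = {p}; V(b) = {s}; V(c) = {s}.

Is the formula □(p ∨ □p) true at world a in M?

At a: no accessible worlds, so □(p ∨ □p) holds vacuously.

Yes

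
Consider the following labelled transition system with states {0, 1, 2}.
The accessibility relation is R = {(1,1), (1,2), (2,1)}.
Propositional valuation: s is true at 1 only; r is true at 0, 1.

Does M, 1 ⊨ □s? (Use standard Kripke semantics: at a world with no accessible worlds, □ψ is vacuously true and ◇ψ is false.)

At 1: □s requires s at every successor {1, 2}.
  s fails at 2, so □s is false at 1.

No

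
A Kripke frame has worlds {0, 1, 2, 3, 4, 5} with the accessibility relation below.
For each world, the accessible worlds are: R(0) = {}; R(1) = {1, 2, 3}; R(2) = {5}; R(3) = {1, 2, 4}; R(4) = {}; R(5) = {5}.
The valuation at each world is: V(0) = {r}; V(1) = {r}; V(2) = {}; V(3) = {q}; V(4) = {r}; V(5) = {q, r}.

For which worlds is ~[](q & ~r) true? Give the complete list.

1, 2, 3, 5

Let φ = ~[](q & ~r). Evaluate φ at each world:
  0 (successors ∅): φ is false.
  1 (successors {1, 2, 3}): φ is true.
  2 (successors {5}): φ is true.
  3 (successors {1, 2, 4}): φ is true.
  4 (successors ∅): φ is false.
  5 (successors {5}): φ is true.
For instance, at 1:
  At 1: [](q & ~r) is false, so ~[](q & ~r) is true.
    At 1: [](q & ~r) requires q & ~r at every successor {1, 2, 3}.
      q & ~r fails at 1, so [](q & ~r) is false at 1.
Satisfying worlds: {1, 2, 3, 5}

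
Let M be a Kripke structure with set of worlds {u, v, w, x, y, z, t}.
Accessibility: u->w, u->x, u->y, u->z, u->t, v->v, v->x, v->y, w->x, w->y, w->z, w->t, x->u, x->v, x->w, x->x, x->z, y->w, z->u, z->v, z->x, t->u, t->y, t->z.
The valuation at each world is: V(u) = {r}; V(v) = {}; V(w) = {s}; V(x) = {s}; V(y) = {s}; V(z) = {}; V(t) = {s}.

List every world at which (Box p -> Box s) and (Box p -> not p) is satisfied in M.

Let φ = (Box p -> Box s) and (Box p -> not p). Evaluate φ at each world:
  u (successors {w, x, y, z, t}): φ is true.
  v (successors {v, x, y}): φ is true.
  w (successors {x, y, z, t}): φ is true.
  x (successors {u, v, w, x, z}): φ is true.
  y (successors {w}): φ is true.
  z (successors {u, v, x}): φ is true.
  t (successors {u, y, z}): φ is true.
For instance, at w:
  At w: Box p -> Box s is true, Box p -> not p is true, so (Box p -> Box s) and (Box p -> not p) is true.
    At w: Box p is false, Box s is false, so Box p -> Box s is true.
      At w: Box p requires p at every successor {x, y, z, t}.
        p fails at x, so Box p is false at w.
      At w: Box s requires s at every successor {x, y, z, t}.
        s fails at z, so Box s is false at w.
    At w: Box p is false, not p is true, so Box p -> not p is true.
      At w: Box p requires p at every successor {x, y, z, t}.
        p fails at x, so Box p is false at w.
Satisfying worlds: {u, v, w, x, y, z, t}

u, v, w, x, y, z, t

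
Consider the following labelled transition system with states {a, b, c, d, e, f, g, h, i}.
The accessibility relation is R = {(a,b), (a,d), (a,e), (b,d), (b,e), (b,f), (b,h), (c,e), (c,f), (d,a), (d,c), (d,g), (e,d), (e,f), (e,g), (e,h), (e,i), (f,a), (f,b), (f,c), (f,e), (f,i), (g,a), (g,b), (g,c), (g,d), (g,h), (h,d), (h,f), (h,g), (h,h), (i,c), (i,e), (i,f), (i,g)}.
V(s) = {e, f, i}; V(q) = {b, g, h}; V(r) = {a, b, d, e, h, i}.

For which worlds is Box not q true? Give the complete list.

Recall that Box ψ holds at a world iff ψ holds at every accessible world, and Dia ψ holds iff ψ holds at some accessible world.
Let φ = Box not q. Evaluate φ at each world:
  a (successors {b, d, e}): φ is false.
  b (successors {d, e, f, h}): φ is false.
  c (successors {e, f}): φ is true.
  d (successors {a, c, g}): φ is false.
  e (successors {d, f, g, h, i}): φ is false.
  f (successors {a, b, c, e, i}): φ is false.
  g (successors {a, b, c, d, h}): φ is false.
  h (successors {d, f, g, h}): φ is false.
  i (successors {c, e, f, g}): φ is false.
For instance, at h:
  At h: Box not q requires not q at every successor {d, f, g, h}.
    not q fails at g, so Box not q is false at h.
Satisfying worlds: {c}

c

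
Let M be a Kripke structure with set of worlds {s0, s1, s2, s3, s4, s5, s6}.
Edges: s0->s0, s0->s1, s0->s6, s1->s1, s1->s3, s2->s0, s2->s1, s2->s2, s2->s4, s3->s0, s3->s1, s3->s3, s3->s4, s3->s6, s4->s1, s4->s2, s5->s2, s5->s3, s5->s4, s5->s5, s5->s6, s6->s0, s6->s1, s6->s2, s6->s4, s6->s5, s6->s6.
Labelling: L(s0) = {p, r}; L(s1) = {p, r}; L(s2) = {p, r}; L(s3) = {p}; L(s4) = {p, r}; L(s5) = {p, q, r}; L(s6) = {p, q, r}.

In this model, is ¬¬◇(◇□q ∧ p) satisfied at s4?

No

At s4: ¬◇(◇□q ∧ p) is true, so ¬¬◇(◇□q ∧ p) is false.
  At s4: ◇(◇□q ∧ p) is false, so ¬◇(◇□q ∧ p) is true.
    At s4: ◇(◇□q ∧ p) requires ◇□q ∧ p at some successor in {s1, s2}.
      At s1: ◇□q ∧ p is false.
      At s2: ◇□q ∧ p is false.
    So ◇(◇□q ∧ p) is false at s4.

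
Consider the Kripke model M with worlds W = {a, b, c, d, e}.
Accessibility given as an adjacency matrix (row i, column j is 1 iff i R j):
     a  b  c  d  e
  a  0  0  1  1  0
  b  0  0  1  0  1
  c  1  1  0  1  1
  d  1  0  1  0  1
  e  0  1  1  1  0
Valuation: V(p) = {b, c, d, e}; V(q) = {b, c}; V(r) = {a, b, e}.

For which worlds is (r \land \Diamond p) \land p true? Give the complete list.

Let φ = (r \land \Diamond p) \land p. Evaluate φ at each world:
  a (successors {c, d}): φ is false.
  b (successors {c, e}): φ is true.
  c (successors {a, b, d, e}): φ is false.
  d (successors {a, c, e}): φ is false.
  e (successors {b, c, d}): φ is true.
For instance, at b:
  At b: r \land \Diamond p is true, p is true, so (r \land \Diamond p) \land p is true.
    At b: r is true, \Diamond p is true, so r \land \Diamond p is true.
      At b: \Diamond p requires p at some successor in {c, e}.
        p holds at c, so \Diamond p is true at b.
Satisfying worlds: {b, e}

b, e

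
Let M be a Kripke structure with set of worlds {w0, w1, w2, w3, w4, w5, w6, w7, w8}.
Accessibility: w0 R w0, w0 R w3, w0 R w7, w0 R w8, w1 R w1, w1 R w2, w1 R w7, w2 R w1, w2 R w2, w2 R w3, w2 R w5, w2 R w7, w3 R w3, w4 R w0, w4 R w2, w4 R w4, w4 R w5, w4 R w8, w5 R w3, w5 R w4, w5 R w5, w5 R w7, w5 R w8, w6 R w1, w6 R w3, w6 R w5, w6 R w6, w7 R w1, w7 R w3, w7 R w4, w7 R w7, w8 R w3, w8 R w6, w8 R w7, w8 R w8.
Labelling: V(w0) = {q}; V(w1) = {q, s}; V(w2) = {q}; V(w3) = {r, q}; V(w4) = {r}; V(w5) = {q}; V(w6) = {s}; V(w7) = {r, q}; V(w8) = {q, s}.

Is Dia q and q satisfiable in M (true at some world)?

Yes

Recall that Dia ψ holds at a world iff ψ holds at some accessible world.
Let φ = Dia q and q. Evaluate φ at each world:
  w0 (successors {w0, w3, w7, w8}): φ is true.
  w1 (successors {w1, w2, w7}): φ is true.
  w2 (successors {w1, w2, w3, w5, w7}): φ is true.
  w3 (successors {w3}): φ is true.
  w4 (successors {w0, w2, w4, w5, w8}): φ is false.
  w5 (successors {w3, w4, w5, w7, w8}): φ is true.
  w6 (successors {w1, w3, w5, w6}): φ is false.
  w7 (successors {w1, w3, w4, w7}): φ is true.
  w8 (successors {w3, w6, w7, w8}): φ is true.
Detail at w0 (witness):
  At w0: Dia q is true, q is true, so Dia q and q is true.
    At w0: Dia q requires q at some successor in {w0, w3, w7, w8}.
      q holds at w0, so Dia q is true at w0.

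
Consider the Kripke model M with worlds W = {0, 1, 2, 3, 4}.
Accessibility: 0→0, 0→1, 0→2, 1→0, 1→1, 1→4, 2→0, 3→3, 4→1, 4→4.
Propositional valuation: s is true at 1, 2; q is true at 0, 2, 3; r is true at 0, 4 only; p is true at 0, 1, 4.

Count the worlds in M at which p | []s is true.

Let φ = p | []s. Evaluate φ at each world:
  0 (successors {0, 1, 2}): φ is true.
  1 (successors {0, 1, 4}): φ is true.
  2 (successors {0}): φ is false.
  3 (successors {3}): φ is false.
  4 (successors {1, 4}): φ is true.
For instance, at 4:
  At 4: p is true, []s is false, so p | []s is true.
    At 4: []s requires s at every successor {1, 4}.
      s fails at 4, so []s is false at 4.
Satisfying worlds: {0, 1, 4}

3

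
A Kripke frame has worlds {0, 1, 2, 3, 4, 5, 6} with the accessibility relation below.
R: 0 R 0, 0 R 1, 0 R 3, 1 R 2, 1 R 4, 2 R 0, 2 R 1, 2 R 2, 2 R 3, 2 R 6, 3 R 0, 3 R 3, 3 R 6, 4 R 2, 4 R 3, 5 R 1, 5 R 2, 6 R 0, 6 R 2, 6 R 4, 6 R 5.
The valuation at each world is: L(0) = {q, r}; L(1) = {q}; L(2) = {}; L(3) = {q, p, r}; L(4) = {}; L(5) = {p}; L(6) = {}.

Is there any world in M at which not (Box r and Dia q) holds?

Recall that Box ψ holds at a world iff ψ holds at every accessible world, and Dia ψ holds iff ψ holds at some accessible world.
Let φ = not (Box r and Dia q). Evaluate φ at each world:
  0 (successors {0, 1, 3}): φ is true.
  1 (successors {2, 4}): φ is true.
  2 (successors {0, 1, 2, 3, 6}): φ is true.
  3 (successors {0, 3, 6}): φ is true.
  4 (successors {2, 3}): φ is true.
  5 (successors {1, 2}): φ is true.
  6 (successors {0, 2, 4, 5}): φ is true.
Detail at 0 (witness):
  At 0: Box r and Dia q is false, so not (Box r and Dia q) is true.
    At 0: Box r is false, Dia q is true, so Box r and Dia q is false.
      At 0: Box r requires r at every successor {0, 1, 3}.
        r fails at 1, so Box r is false at 0.
      At 0: Dia q requires q at some successor in {0, 1, 3}.
        q holds at 0, so Dia q is true at 0.

Yes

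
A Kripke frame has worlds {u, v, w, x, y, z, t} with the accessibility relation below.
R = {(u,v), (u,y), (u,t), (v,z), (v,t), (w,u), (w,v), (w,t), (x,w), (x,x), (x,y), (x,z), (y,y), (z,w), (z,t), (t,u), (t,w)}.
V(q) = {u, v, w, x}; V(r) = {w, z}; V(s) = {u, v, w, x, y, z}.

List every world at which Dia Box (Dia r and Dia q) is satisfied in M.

u, w

Let φ = Dia Box (Dia r and Dia q). Evaluate φ at each world:
  u (successors {v, y, t}): φ is true.
  v (successors {z, t}): φ is false.
  w (successors {u, v, t}): φ is true.
  x (successors {w, x, y, z}): φ is false.
  y (successors {y}): φ is false.
  z (successors {w, t}): φ is false.
  t (successors {u, w}): φ is false.
For instance, at z:
  At z: Dia Box (Dia r and Dia q) requires Box (Dia r and Dia q) at some successor in {w, t}.
    At w: Box (Dia r and Dia q) is false.
    At t: Box (Dia r and Dia q) is false.
  So Dia Box (Dia r and Dia q) is false at z.
Satisfying worlds: {u, w}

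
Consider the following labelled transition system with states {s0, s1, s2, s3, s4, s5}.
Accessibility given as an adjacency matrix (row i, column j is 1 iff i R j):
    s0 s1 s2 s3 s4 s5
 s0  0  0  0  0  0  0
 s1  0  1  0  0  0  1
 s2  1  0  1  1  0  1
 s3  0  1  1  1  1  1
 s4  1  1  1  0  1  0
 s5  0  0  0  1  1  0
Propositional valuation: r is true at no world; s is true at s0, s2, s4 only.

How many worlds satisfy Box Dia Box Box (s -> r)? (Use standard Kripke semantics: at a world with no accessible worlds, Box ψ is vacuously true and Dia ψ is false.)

1

Let φ = Box Dia Box Box (s -> r). Evaluate φ at each world:
  s0 (successors ∅): φ is true.
  s1 (successors {s1, s5}): φ is false.
  s2 (successors {s0, s2, s3, s5}): φ is false.
  s3 (successors {s1, s2, s3, s4, s5}): φ is false.
  s4 (successors {s0, s1, s2, s4}): φ is false.
  s5 (successors {s3, s4}): φ is false.
For instance, at s4:
  At s4: Box Dia Box Box (s -> r) requires Dia Box Box (s -> r) at every successor {s0, s1, s2, s4}.
    Dia Box Box (s -> r) fails at s0, so Box Dia Box Box (s -> r) is false at s4.
      At s0: no accessible worlds, so Dia Box Box (s -> r) is false.
Satisfying worlds: {s0}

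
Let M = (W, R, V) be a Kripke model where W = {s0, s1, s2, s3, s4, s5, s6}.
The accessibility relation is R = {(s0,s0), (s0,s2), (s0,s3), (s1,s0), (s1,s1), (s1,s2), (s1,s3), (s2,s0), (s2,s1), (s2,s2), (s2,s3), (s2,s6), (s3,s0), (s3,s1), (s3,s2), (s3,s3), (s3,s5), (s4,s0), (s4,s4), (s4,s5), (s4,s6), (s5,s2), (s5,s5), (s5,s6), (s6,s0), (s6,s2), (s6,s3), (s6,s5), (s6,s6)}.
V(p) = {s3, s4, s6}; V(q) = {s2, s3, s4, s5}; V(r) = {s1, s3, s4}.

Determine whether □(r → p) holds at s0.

Yes

Recall that □ψ holds at a world iff ψ holds at every accessible world, and ◇ψ holds iff ψ holds at some accessible world.
At s0: □(r → p) requires r → p at every successor {s0, s2, s3}.
  At s0: r → p is true.
  At s2: r → p is true.
  At s3: r → p is true.
So □(r → p) is true at s0.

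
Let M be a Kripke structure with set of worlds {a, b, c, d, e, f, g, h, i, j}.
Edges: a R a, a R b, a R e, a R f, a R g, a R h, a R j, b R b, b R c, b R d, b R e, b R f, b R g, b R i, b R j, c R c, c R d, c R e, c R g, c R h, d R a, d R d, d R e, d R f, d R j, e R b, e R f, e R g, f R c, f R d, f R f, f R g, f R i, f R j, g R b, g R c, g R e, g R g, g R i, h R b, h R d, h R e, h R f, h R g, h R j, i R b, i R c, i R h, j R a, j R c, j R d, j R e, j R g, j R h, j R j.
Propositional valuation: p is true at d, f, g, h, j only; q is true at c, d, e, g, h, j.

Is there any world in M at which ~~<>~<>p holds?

No

Recall that <>ψ holds at a world iff ψ holds at some accessible world.
Let φ = ~~<>~<>p. Evaluate φ at each world:
  a (successors {a, b, e, f, g, h, j}): φ is false.
  b (successors {b, c, d, e, f, g, i, j}): φ is false.
  c (successors {c, d, e, g, h}): φ is false.
  d (successors {a, d, e, f, j}): φ is false.
  e (successors {b, f, g}): φ is false.
  f (successors {c, d, f, g, i, j}): φ is false.
  g (successors {b, c, e, g, i}): φ is false.
  h (successors {b, d, e, f, g, j}): φ is false.
  i (successors {b, c, h}): φ is false.
  j (successors {a, c, d, e, g, h, j}): φ is false.
For instance, at i:
  At i: ~<>~<>p is true, so ~~<>~<>p is false.
    At i: <>~<>p is false, so ~<>~<>p is true.
      At i: <>~<>p requires ~<>p at some successor in {b, c, h}.
        At b: ~<>p is false.
        At c: ~<>p is false.
        At h: ~<>p is false.
      So <>~<>p is false at i.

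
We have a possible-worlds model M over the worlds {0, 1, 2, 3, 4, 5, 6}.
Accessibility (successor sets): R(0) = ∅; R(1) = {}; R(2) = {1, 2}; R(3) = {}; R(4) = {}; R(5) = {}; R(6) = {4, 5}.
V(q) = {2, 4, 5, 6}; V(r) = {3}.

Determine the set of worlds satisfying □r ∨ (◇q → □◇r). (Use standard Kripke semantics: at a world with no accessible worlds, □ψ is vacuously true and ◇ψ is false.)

Recall that □ψ holds at a world iff ψ holds at every accessible world, and ◇ψ holds iff ψ holds at some accessible world.
Let φ = □r ∨ (◇q → □◇r). Evaluate φ at each world:
  0 (successors ∅): φ is true.
  1 (successors ∅): φ is true.
  2 (successors {1, 2}): φ is false.
  3 (successors ∅): φ is true.
  4 (successors ∅): φ is true.
  5 (successors ∅): φ is true.
  6 (successors {4, 5}): φ is false.
For instance, at 2:
  At 2: □r is false, ◇q → □◇r is false, so □r ∨ (◇q → □◇r) is false.
    At 2: □r requires r at every successor {1, 2}.
      r fails at 1, so □r is false at 2.
    At 2: ◇q is true, □◇r is false, so ◇q → □◇r is false.
      At 2: ◇q requires q at some successor in {1, 2}.
        q holds at 2, so ◇q is true at 2.
      At 2: □◇r requires ◇r at every successor {1, 2}.
        ◇r fails at 1, so □◇r is false at 2.
Satisfying worlds: {0, 1, 3, 4, 5}

0, 1, 3, 4, 5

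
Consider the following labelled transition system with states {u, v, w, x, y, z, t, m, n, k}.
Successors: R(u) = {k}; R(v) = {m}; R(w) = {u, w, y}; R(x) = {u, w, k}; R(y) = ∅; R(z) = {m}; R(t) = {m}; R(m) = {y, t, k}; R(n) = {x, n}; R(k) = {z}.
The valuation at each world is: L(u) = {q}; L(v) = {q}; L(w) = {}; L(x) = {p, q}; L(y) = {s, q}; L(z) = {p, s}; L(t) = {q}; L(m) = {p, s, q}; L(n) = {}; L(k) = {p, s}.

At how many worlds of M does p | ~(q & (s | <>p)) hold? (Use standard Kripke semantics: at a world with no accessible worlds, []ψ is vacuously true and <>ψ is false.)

Recall that <>ψ holds at a world iff ψ holds at some accessible world.
Let φ = p | ~(q & (s | <>p)). Evaluate φ at each world:
  u (successors {k}): φ is false.
  v (successors {m}): φ is false.
  w (successors {u, w, y}): φ is true.
  x (successors {u, w, k}): φ is true.
  y (successors ∅): φ is false.
  z (successors {m}): φ is true.
  t (successors {m}): φ is false.
  m (successors {y, t, k}): φ is true.
  n (successors {x, n}): φ is true.
  k (successors {z}): φ is true.
For instance, at u:
  At u: p is false, ~(q & (s | <>p)) is false, so p | ~(q & (s | <>p)) is false.
    At u: q & (s | <>p) is true, so ~(q & (s | <>p)) is false.
      At u: q is true, s | <>p is true, so q & (s | <>p) is true.
Satisfying worlds: {w, x, z, m, n, k}

6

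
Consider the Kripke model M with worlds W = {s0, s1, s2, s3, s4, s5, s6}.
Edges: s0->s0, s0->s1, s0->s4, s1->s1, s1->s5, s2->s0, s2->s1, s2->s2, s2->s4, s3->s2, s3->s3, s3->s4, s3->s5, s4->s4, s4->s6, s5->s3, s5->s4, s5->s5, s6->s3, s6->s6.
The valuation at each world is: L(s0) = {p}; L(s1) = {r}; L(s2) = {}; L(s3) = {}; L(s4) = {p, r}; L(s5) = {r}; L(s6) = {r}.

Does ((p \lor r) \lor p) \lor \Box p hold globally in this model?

Let φ = ((p \lor r) \lor p) \lor \Box p. Evaluate φ at each world:
  s0 (successors {s0, s1, s4}): φ is true.
  s1 (successors {s1, s5}): φ is true.
  s2 (successors {s0, s1, s2, s4}): φ is false.
  s3 (successors {s2, s3, s4, s5}): φ is false.
  s4 (successors {s4, s6}): φ is true.
  s5 (successors {s3, s4, s5}): φ is true.
  s6 (successors {s3, s6}): φ is true.
Detail at s2 (counterexample):
  At s2: (p \lor r) \lor p is false, \Box p is false, so ((p \lor r) \lor p) \lor \Box p is false.
    At s2: \Box p requires p at every successor {s0, s1, s2, s4}.
      p fails at s1, so \Box p is false at s2.

No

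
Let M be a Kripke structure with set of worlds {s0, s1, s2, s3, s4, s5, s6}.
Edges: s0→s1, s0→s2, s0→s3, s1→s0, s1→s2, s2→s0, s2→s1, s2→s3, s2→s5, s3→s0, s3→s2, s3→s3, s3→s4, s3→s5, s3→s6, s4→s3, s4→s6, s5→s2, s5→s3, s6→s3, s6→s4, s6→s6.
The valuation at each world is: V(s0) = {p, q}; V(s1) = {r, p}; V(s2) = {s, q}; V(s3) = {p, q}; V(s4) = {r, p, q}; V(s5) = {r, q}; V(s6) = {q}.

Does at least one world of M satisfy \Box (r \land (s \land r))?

Recall that \Box ψ holds at a world iff ψ holds at every accessible world, and \Diamond ψ holds iff ψ holds at some accessible world.
Let φ = \Box (r \land (s \land r)). Evaluate φ at each world:
  s0 (successors {s1, s2, s3}): φ is false.
  s1 (successors {s0, s2}): φ is false.
  s2 (successors {s0, s1, s3, s5}): φ is false.
  s3 (successors {s0, s2, s3, s4, s5, s6}): φ is false.
  s4 (successors {s3, s6}): φ is false.
  s5 (successors {s2, s3}): φ is false.
  s6 (successors {s3, s4, s6}): φ is false.
For instance, at s5:
  At s5: \Box (r \land (s \land r)) requires r \land (s \land r) at every successor {s2, s3}.
    r \land (s \land r) fails at s2, so \Box (r \land (s \land r)) is false at s5.

No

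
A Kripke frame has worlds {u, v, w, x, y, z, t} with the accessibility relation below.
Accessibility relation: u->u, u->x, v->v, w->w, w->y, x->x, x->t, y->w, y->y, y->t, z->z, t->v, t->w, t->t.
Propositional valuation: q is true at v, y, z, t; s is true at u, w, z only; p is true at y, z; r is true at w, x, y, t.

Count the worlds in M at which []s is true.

1

Let φ = []s. Evaluate φ at each world:
  u (successors {u, x}): φ is false.
  v (successors {v}): φ is false.
  w (successors {w, y}): φ is false.
  x (successors {x, t}): φ is false.
  y (successors {w, y, t}): φ is false.
  z (successors {z}): φ is true.
  t (successors {v, w, t}): φ is false.
For instance, at y:
  At y: []s requires s at every successor {w, y, t}.
    s fails at y, so []s is false at y.
Satisfying worlds: {z}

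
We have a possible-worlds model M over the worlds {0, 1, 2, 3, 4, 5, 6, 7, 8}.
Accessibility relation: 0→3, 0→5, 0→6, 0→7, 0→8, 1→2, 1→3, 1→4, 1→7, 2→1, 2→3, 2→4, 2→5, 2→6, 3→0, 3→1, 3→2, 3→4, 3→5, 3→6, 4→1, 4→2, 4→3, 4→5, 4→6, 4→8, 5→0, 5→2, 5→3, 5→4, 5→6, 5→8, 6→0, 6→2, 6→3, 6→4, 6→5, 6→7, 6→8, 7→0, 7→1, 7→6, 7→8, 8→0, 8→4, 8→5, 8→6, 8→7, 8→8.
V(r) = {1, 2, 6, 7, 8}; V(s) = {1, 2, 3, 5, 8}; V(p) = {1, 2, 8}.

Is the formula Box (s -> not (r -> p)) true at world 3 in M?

At 3: Box (s -> not (r -> p)) requires s -> not (r -> p) at every successor {0, 1, 2, 4, 5, 6}.
  s -> not (r -> p) fails at 1, so Box (s -> not (r -> p)) is false at 3.

No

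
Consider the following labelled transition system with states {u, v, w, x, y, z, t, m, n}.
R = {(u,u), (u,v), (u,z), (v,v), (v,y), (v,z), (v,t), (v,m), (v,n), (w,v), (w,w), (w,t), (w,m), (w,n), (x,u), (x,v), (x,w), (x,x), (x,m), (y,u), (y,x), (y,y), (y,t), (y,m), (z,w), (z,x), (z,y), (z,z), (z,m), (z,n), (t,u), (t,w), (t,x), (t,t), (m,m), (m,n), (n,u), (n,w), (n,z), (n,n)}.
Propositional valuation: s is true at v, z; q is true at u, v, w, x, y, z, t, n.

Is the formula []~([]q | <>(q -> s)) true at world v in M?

No

At v: []~([]q | <>(q -> s)) requires ~([]q | <>(q -> s)) at every successor {v, y, z, t, m, n}.
  ~([]q | <>(q -> s)) fails at v, so []~([]q | <>(q -> s)) is false at v.
    At v: []q | <>(q -> s) is true, so ~([]q | <>(q -> s)) is false.
      At v: []q is false, <>(q -> s) is true, so []q | <>(q -> s) is true.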